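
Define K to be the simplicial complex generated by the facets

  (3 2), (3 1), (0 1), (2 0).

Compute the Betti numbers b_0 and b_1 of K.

b_0 = 1, b_1 = 1.

Take the total order 0 < 1 < 2 < 3 on the vertex set. Then K (dimension 1) consists of the simplices:

  0-simplices (4): [0], [1], [2], [3]
  1-simplices (4): [0,1], [0,2], [1,3], [2,3]

Hence C_0 ≅ Z^4, C_1 ≅ Z^4.

The boundary map ∂_1: C_1 → C_0 sends each edge [p,q] (with p < q) to q − p. For instance
  ∂[1,3] = [3] − [1].
The resulting 4×4 matrix has rank 3, and its Smith normal form has invariant factors (1,1,1).

Now H_k = ker ∂_k / im ∂_{k+1}, so:

  H_0: rank C_0 − rank ∂_1 = 4 − 3 = 1, and the invariant factors of ∂_1 are all 1, so H_0 ≅ Z.
  H_1: rank ker ∂_1 − rank ∂_2 = (4 − 3) − 0 = 1, and there is no ∂_2, so H_1 ≅ Z.

As a check, the Euler characteristic is 4 − 4 = 0, which agrees with 1 − 1 = 0.

Hence the Betti numbers are b_0 = 1, b_1 = 1.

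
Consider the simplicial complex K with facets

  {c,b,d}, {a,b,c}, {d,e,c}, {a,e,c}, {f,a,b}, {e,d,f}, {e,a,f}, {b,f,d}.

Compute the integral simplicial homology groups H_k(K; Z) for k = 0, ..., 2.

Take the total order a < b < c < d < e < f on the vertex set. Then K (dimension 2) consists of the simplices:

  0-simplices (6): a, b, c, d, e, f
  1-simplices (12): ab, ac, ae, af, bc, bd, bf, cd, ce, de, df, ef
  2-simplices (8): abc, abf, ace, aef, bcd, bdf, cde, def

Hence C_0 ≅ Z^6, C_1 ≅ Z^12, C_2 ≅ Z^8.

∂_1: C_1 → C_0 is given by ∂[p,q] = [q] − [p]. For instance
  ∂ae = e − a.
This gives a 6×12 integer matrix of rank 5; reducing to Smith normal form yields diagonal entries (1,1,1,1,1).

∂_2: C_2 → C_1 sends each 2-simplex [p,q,r] to [q,r] − [p,r] + [p,q]. For instance
  ∂def = ef − df + de,
  ∂abf = bf − af + ab.
As a 12×8 matrix over Z this has rank 7, with invariant factors (1,1,1,1,1,1,1).

From H_k ≅ ker(∂_k) / im(∂_{k+1}) we obtain:

  H_0: rank C_0 − rank ∂_1 = 6 − 5 = 1, and the invariant factors of ∂_1 are all 1, so H_0 = Z.
  H_1: rank ker ∂_1 − rank ∂_2 = (12 − 5) − 7 = 0, and the invariant factors of ∂_2 are all 1, so H_1 = 0.
  H_2: rank ker ∂_2 − rank ∂_3 = (8 − 7) − 0 = 1, and there is no ∂_3, so H_2 = Z.

H_0 = Z,  H_1 = 0,  H_2 = Z.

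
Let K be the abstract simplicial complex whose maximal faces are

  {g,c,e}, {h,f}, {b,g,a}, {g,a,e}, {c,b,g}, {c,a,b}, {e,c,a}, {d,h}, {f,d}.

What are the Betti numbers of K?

b_0 = 2, b_1 = 1, b_2 = 1.

Take the total order a < b < c < d < e < f < g < h on the vertex set. Then K (dimension 2) consists of the simplices:

  0-simplices (8): a, b, c, d, e, f, g, h
  1-simplices (12): ab, ac, ae, ag, bc, bg, ce, cg, df, dh, eg, fh
  2-simplices (6): abc, abg, ace, aeg, bcg, ceg

Hence C_0 ≅ Z^8, C_1 ≅ Z^12, C_2 ≅ Z^6.

∂_1: C_1 → C_0 sends each edge [p,q] (with p < q) to q − p. For instance
  ∂ag = g − a.
This gives a 8×12 integer matrix of rank 6; reducing to Smith normal form yields diagonal entries (1,1,1,1,1,1).

∂_2: C_2 → C_1 sends each 2-simplex [p,q,r] to [q,r] − [p,r] + [p,q]. For instance
  ∂aeg = eg − ag + ae,
  ∂abg = bg − ag + ab.
The 12×6 boundary matrix has rank 5 and Smith normal form diag(1,1,1,1,1).

Reading off H_k = ker ∂_k / im ∂_{k+1}:

  H_0: rank C_0 − rank ∂_1 = 8 − 6 = 2, and the invariant factors of ∂_1 are all 1, so H_0 = Z^2.
  H_1: rank ker ∂_1 − rank ∂_2 = (12 − 6) − 5 = 1, and the invariant factors of ∂_2 are all 1, so H_1 = Z.
  H_2: rank ker ∂_2 − rank ∂_3 = (6 − 5) − 0 = 1, and there is no ∂_3, so H_2 = Z.

Hence the Betti numbers are b_0 = 2, b_1 = 1, b_2 = 1.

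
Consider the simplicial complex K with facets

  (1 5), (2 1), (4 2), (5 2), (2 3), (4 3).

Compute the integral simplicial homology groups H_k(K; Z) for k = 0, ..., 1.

Fix the vertex order 1 < 2 < 3 < 4 < 5 and write every simplex with vertices in increasing order. Then dim K = 1 and the simplices of K are:

  0-simplices (5): [1], [2], [3], [4], [5]
  1-simplices (6): [1,2], [1,5], [2,3], [2,4], [2,5], [3,4]

giving chain groups C_0 ≅ Z^5, C_1 ≅ Z^6.

The boundary map ∂_1: C_1 → C_0 maps an edge to its endpoints' difference, ∂[p,q] = q − p.
As a 5×6 matrix over Z this has rank 4, with invariant factors (1,1,1,1).

Computing H_k = (kernel of ∂_k) / (image of ∂_{k+1}):

  H_0: rank C_0 − rank ∂_1 = 5 − 4 = 1, and the invariant factors of ∂_1 are all 1, so H_0 ≅ Z.
  H_1: rank ker ∂_1 − rank ∂_2 = (6 − 4) − 0 = 2, and there is no ∂_2, so H_1 ≅ Z^2.

H_0 ≅ Z,  H_1 ≅ Z^2.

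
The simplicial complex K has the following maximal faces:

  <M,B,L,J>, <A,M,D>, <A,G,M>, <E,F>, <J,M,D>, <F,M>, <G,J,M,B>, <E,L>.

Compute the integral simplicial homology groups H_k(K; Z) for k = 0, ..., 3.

H_0 = Z,  H_1 = Z,  H_2 = 0,  H_3 = 0.

K has 9 vertices, 17 edges, 10 triangles, 2 3-simplices.
rank ∂_0 = 0, rank ∂_1 = 8 ⇒ b_0 = 9 − 0 − 8 = 1; all invariant factors of ∂_1 are 1 so no torsion. So H_0 ≅ Z.
rank ∂_1 = 8, rank ∂_2 = 8 ⇒ b_1 = 17 − 8 − 8 = 1; all invariant factors of ∂_2 are 1 so no torsion. So H_1 ≅ Z.
rank ∂_2 = 8, rank ∂_3 = 2 ⇒ b_2 = 10 − 8 − 2 = 0; all invariant factors of ∂_3 are 1 so no torsion. So H_2 ≅ 0.
rank ∂_3 = 2, rank ∂_4 = 0 ⇒ b_3 = 2 − 2 − 0 = 0. So H_3 ≅ 0.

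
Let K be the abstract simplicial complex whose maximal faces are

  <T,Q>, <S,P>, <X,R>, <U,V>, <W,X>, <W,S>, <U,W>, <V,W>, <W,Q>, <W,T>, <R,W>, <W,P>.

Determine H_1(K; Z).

Order the vertices as P < Q < R < S < T < U < V < W < X. Listing each simplex with vertices in this order, K has dimension 1 with simplices:

  0-simplices (9): P, Q, R, S, T, U, V, W, X
  1-simplices (12): PS, PW, QT, QW, RW, RX, SW, TW, UV, UW, VW, WX

giving chain groups C_0 ≅ Z^9, C_1 ≅ Z^12.

Boundary ∂_1: C_1 → C_0 is given by ∂[p,q] = [q] − [p].
This gives a 9×12 integer matrix of rank 8; reducing to Smith normal form yields diagonal entries (1,1,1,1,1,1,1,1).

From H_k ≅ ker(∂_k) / im(∂_{k+1}) we obtain:

  H_1: rank ker ∂_1 − rank ∂_2 = (12 − 8) − 0 = 4, and there is no ∂_2, so H_1 = Z^4.

H_1 = Z^4.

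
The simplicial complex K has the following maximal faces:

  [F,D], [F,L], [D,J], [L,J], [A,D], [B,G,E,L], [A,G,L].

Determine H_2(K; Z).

Fix the vertex order A < B < D < E < F < G < J < L and write every simplex with vertices in increasing order. Then dim K = 3 and the simplices of K are:

  0-simplices (8): A, B, D, E, F, G, J, L
  1-simplices (13): AD, AG, AL, BE, BG, BL, DF, DJ, EG, EL, FL, GL, JL
  2-simplices (5): AGL, BEG, BEL, BGL, EGL
  3-simplices (1): BEGL

so the chain groups are C_0 ≅ Z^8, C_1 ≅ Z^13, C_2 ≅ Z^5, C_3 ≅ Z^1.

∂_1: C_1 → C_0 maps an edge to its endpoints' difference, ∂[p,q] = q − p.
This gives a 8×13 integer matrix of rank 7; reducing to Smith normal form yields diagonal entries (1,1,1,1,1,1,1).

∂_2: C_2 → C_1 sends each 2-simplex [p,q,r] to [q,r] − [p,r] + [p,q]. For instance
  ∂BEL = EL − BL + BE,
  ∂BEG = EG − BG + BE.
The resulting 13×5 matrix has rank 4, and its Smith normal form has invariant factors (1,1,1,1).

Boundary ∂_3: C_3 → C_2 sends each 3-simplex σ to the alternating sum Σ_i (−1)^i (σ with its i-th vertex removed). For instance
  ∂BEGL = EGL − BGL + BEL − BEG.
This gives a 5×1 integer matrix of rank 1; reducing to Smith normal form yields diagonal entries (1).

Now H_k = ker ∂_k / im ∂_{k+1}, so:

  H_2: rank ker ∂_2 − rank ∂_3 = (5 − 4) − 1 = 0, and the invariant factors of ∂_3 are all 1, so H_2 = 0.

H_2 = 0.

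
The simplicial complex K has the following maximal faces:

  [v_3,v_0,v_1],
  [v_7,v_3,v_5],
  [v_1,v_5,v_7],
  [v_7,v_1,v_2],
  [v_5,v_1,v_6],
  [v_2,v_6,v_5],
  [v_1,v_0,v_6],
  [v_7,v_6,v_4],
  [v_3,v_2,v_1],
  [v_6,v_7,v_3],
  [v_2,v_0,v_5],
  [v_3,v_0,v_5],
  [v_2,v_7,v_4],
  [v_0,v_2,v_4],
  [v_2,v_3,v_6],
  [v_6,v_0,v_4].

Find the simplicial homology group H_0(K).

We work with the vertex ordering v_0 < v_1 < v_2 < v_3 < v_4 < v_5 < v_6 < v_7. The simplices of K, each written with vertices in increasing order, are:

  0-simplices (8): [v_0], [v_1], [v_2], [v_3], [v_4], [v_5], [v_6], [v_7]
  1-simplices (24): (24 of them)
  2-simplices (16): (16 of them)

so the chain groups are C_0 ≅ Z^8, C_1 ≅ Z^24, C_2 ≅ Z^16.

Boundary ∂_1: C_1 → C_0 sends each edge [p,q] (with p < q) to q − p. For instance
  ∂[v_4,v_6] = [v_6] − [v_4].
The 8×24 boundary matrix has rank 7 and Smith normal form diag(1,1,1,1,1,1,1).

The boundary map ∂_2: C_2 → C_1 sends each 2-simplex [p,q,r] to [q,r] − [p,r] + [p,q]. For instance
  ∂[v_0,v_1,v_6] = [v_1,v_6] − [v_0,v_6] + [v_0,v_1],
  ∂[v_2,v_4,v_7] = [v_4,v_7] − [v_2,v_7] + [v_2,v_4].
The resulting 24×16 matrix has rank 15, and its Smith normal form has invariant factors (1,1,1,1,1,1,1,1,1,1,1,1,1,1,1).

Computing H_k = (kernel of ∂_k) / (image of ∂_{k+1}):

  H_0: rank C_0 − rank ∂_1 = 8 − 7 = 1, and the invariant factors of ∂_1 are all 1, so H_0 = Z.

(K is a triangulation of the torus T^2.)

H_0 = Z.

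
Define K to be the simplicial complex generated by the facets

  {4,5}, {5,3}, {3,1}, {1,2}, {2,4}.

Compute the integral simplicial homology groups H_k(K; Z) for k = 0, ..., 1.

K has 5 vertices, 5 edges.
rank ∂_0 = 0, rank ∂_1 = 4 ⇒ b_0 = 5 − 0 − 4 = 1; all invariant factors of ∂_1 are 1 so no torsion. So H_0 = Z.
rank ∂_1 = 4, rank ∂_2 = 0 ⇒ b_1 = 5 − 4 − 0 = 1. So H_1 = Z.

H_0 ≅ Z,  H_1 ≅ Z.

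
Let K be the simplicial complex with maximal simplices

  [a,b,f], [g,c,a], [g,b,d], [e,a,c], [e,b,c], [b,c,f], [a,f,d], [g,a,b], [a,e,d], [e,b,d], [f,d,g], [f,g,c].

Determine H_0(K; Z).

H_0 = Z.

K has 7 vertices, 18 edges, 12 triangles.
rank ∂_0 = 0, rank ∂_1 = 6 ⇒ b_0 = 7 − 0 − 6 = 1; all invariant factors of ∂_1 are 1 so no torsion. So H_0 = Z.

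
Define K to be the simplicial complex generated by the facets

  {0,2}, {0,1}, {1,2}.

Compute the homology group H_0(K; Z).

H_0 = Z.

Take the total order 0 < 1 < 2 on the vertex set. Then K (dimension 1) consists of the simplices:

  0-simplices (3): [0], [1], [2]
  1-simplices (3): [0,1], [0,2], [1,2]

so the chain groups are C_0 ≅ Z^3, C_1 ≅ Z^3.

∂_1: C_1 → C_0 is given by ∂[p,q] = [q] − [p].
The 3×3 boundary matrix has rank 2 and Smith normal form diag(1,1).

Now H_k = ker ∂_k / im ∂_{k+1}, so:

  H_0: rank C_0 − rank ∂_1 = 3 − 2 = 1, and the invariant factors of ∂_1 are all 1, so H_0 ≅ Z.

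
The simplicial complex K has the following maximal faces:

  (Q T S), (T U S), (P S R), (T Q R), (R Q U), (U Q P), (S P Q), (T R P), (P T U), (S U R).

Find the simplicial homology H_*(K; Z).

H_0 ≅ Z,  H_1 ≅ Z_2,  H_2 = 0.

We work with the vertex ordering P < Q < R < S < T < U. The simplices of K, each written with vertices in increasing order, are:

  0-simplices (6): P, Q, R, S, T, U
  1-simplices (15): PQ, PR, PS, PT, PU, QR, QS, QT, QU, RS, RT, RU, ST, SU, TU
  2-simplices (10): PQS, PQU, PRS, PRT, PTU, QRT, QRU, QST, RSU, STU

Hence C_0 ≅ Z^6, C_1 ≅ Z^15, C_2 ≅ Z^10.

Boundary ∂_1: C_1 → C_0 sends each edge [p,q] (with p < q) to q − p. For instance
  ∂PS = S − P.
The 6×15 boundary matrix has rank 5 and Smith normal form diag(1,1,1,1,1).

Boundary ∂_2: C_2 → C_1 maps a triangle to the signed sum of its edges. For instance
  ∂QRT = RT − QT + QR,
  ∂QRU = RU − QU + QR.
The 15×10 boundary matrix has rank 10 and Smith normal form diag(1,1,1,1,1,1,1,1,1,2).

Now H_k = ker ∂_k / im ∂_{k+1}, so:

  H_0: rank C_0 − rank ∂_1 = 6 − 5 = 1, and the invariant factors of ∂_1 are all 1, so H_0 = Z.
  H_1: rank ker ∂_1 − rank ∂_2 = (15 − 5) − 10 = 0, and ∂_2 has invariant factor 2 > 1, so H_1 = Z_2.
  H_2: rank ker ∂_2 − rank ∂_3 = (10 − 10) − 0 = 0, and there is no ∂_3, so H_2 = 0.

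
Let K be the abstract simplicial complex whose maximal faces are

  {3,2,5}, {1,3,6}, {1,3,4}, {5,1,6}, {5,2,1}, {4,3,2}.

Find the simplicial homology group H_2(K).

H_2 = 0.

Fix the vertex order 1 < 2 < 3 < 4 < 5 < 6 and write every simplex with vertices in increasing order. Then dim K = 2 and the simplices of K are:

  0-simplices (6): [1], [2], [3], [4], [5], [6]
  1-simplices (12): [1,2], [1,3], [1,4], [1,5], [1,6], [2,3], [2,4], [2,5], [3,4], [3,5], [3,6], [5,6]
  2-simplices (6): [1,2,5], [1,3,4], [1,3,6], [1,5,6], [2,3,4], [2,3,5]

so the chain groups are C_0 ≅ Z^6, C_1 ≅ Z^12, C_2 ≅ Z^6.

Boundary ∂_1: C_1 → C_0 maps an edge to its endpoints' difference, ∂[p,q] = q − p. For instance
  ∂[1,2] = [2] − [1].
The resulting 6×12 matrix has rank 5, and its Smith normal form has invariant factors (1,1,1,1,1).

The boundary map ∂_2: C_2 → C_1 maps a triangle to the signed sum of its edges. For instance
  ∂[1,5,6] = [5,6] − [1,6] + [1,5],
  ∂[1,3,6] = [3,6] − [1,6] + [1,3].
This gives a 12×6 integer matrix of rank 6; reducing to Smith normal form yields diagonal entries (1,1,1,1,1,1).

Computing H_k = (kernel of ∂_k) / (image of ∂_{k+1}):

  H_2: rank ker ∂_2 − rank ∂_3 = (6 − 6) − 0 = 0, and there is no ∂_3, so H_2 ≅ 0.

(K is a triangulation of the cylinder S^1 x I.)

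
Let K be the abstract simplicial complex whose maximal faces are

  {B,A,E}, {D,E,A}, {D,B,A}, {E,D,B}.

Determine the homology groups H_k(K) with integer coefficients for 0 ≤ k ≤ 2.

H_0 ≅ Z,  H_1 = 0,  H_2 ≅ Z.

Order the vertices as A < B < D < E. Listing each simplex with vertices in this order, K has dimension 2 with simplices:

  0-simplices (4): A, B, D, E
  1-simplices (6): AB, AD, AE, BD, BE, DE
  2-simplices (4): ABD, ABE, ADE, BDE

so the chain groups are C_0 ≅ Z^4, C_1 ≅ Z^6, C_2 ≅ Z^4.

Boundary ∂_1: C_1 → C_0 maps an edge to its endpoints' difference, ∂[p,q] = q − p. For instance
  ∂BD = D − B.
As a 4×6 matrix over Z this has rank 3, with invariant factors (1,1,1).

∂_2: C_2 → C_1 sends each 2-simplex [p,q,r] to [q,r] − [p,r] + [p,q]. For instance
  ∂ABE = BE − AE + AB,
  ∂BDE = DE − BE + BD.
The 6×4 boundary matrix has rank 3 and Smith normal form diag(1,1,1).

Computing H_k = (kernel of ∂_k) / (image of ∂_{k+1}):

  H_0: rank C_0 − rank ∂_1 = 4 − 3 = 1, and the invariant factors of ∂_1 are all 1, so H_0 = Z.
  H_1: rank ker ∂_1 − rank ∂_2 = (6 − 3) − 3 = 0, and the invariant factors of ∂_2 are all 1, so H_1 = 0.
  H_2: rank ker ∂_2 − rank ∂_3 = (4 − 3) − 0 = 1, and there is no ∂_3, so H_2 = Z.

As a check, the Euler characteristic is 4 − 6 + 4 = 2, which agrees with 1 − 0 + 1 = 2.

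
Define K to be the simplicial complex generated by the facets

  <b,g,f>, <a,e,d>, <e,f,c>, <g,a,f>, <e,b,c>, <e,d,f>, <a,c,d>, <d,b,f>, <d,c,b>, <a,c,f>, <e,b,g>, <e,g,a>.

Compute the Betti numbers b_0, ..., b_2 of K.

b_0 = 1, b_1 = 0, b_2 = 0.

Take the total order a < b < c < d < e < f < g on the vertex set. Then K (dimension 2) consists of the simplices:

  0-simplices (7): a, b, c, d, e, f, g
  1-simplices (18): ac, ad, ae, af, ag, bc, bd, be, bf, bg, cd, ce, cf, de, df, ef, eg, fg
  2-simplices (12): acd, acf, ade, aeg, afg, bcd, bce, bdf, beg, bfg, cef, def

Hence C_0 ≅ Z^7, C_1 ≅ Z^18, C_2 ≅ Z^12.

∂_1: C_1 → C_0 sends each edge [p,q] (with p < q) to q − p. For instance
  ∂df = f − d.
The 7×18 boundary matrix has rank 6 and Smith normal form diag(1,1,1,1,1,1).

The boundary map ∂_2: C_2 → C_1 sends each 2-simplex [p,q,r] to [q,r] − [p,r] + [p,q]. For instance
  ∂beg = eg − bg + be,
  ∂bce = ce − be + bc.
As a 18×12 matrix over Z this has rank 12, with invariant factors (1,1,1,1,1,1,1,1,1,1,1,2).

Computing H_k = (kernel of ∂_k) / (image of ∂_{k+1}):

  H_0: rank C_0 − rank ∂_1 = 7 − 6 = 1, and the invariant factors of ∂_1 are all 1, so H_0 = Z.
  H_1: rank ker ∂_1 − rank ∂_2 = (18 − 6) − 12 = 0, and ∂_2 has invariant factor 2 > 1, so H_1 = Z/2.
  H_2: rank ker ∂_2 − rank ∂_3 = (12 − 12) − 0 = 0, and there is no ∂_3, so H_2 = 0.

As a check, the Euler characteristic is 7 − 18 + 12 = 1, which agrees with 1 − 0 + 0 = 1.

Hence the Betti numbers are b_0 = 1, b_1 = 0, b_2 = 0.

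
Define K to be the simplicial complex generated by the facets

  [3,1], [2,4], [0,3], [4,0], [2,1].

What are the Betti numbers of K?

K has 5 vertices, 5 edges.
rank ∂_0 = 0, rank ∂_1 = 4 ⇒ b_0 = 5 − 0 − 4 = 1; all invariant factors of ∂_1 are 1 so no torsion. So H_0 = Z.
rank ∂_1 = 4, rank ∂_2 = 0 ⇒ b_1 = 5 − 4 − 0 = 1. So H_1 = Z.

b_0 = 1, b_1 = 1.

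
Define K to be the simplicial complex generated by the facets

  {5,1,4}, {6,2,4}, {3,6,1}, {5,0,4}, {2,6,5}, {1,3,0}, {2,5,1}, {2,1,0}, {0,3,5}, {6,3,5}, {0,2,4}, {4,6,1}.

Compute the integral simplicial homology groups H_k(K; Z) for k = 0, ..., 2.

H_0 ≅ Z,  H_1 ≅ Z/2,  H_2 = 0.

Order the vertices as 0 < 1 < 2 < 3 < 4 < 5 < 6. Listing each simplex with vertices in this order, K has dimension 2 with simplices:

  0-simplices (7): [0], [1], [2], [3], [4], [5], [6]
  1-simplices (18): [0,1], [0,2], [0,3], [0,4], [0,5], [1,2], [1,3], [1,4], [1,5], [1,6], [2,4], [2,5], [2,6], [3,5], [3,6], [4,5], [4,6], [5,6]
  2-simplices (12): [0,1,2], [0,1,3], [0,2,4], [0,3,5], [0,4,5], [1,2,5], [1,3,6], [1,4,5], [1,4,6], [2,4,6], [2,5,6], [3,5,6]

so the chain groups are C_0 ≅ Z^7, C_1 ≅ Z^18, C_2 ≅ Z^12.

The boundary map ∂_1: C_1 → C_0 maps an edge to its endpoints' difference, ∂[p,q] = q − p.
The resulting 7×18 matrix has rank 6, and its Smith normal form has invariant factors (1,1,1,1,1,1).

The boundary map ∂_2: C_2 → C_1 acts by ∂[p,q,r] = [q,r] − [p,r] + [p,q]. For instance
  ∂[1,2,5] = [2,5] − [1,5] + [1,2],
  ∂[1,3,6] = [3,6] − [1,6] + [1,3].
This gives a 18×12 integer matrix of rank 12; reducing to Smith normal form yields diagonal entries (1,1,1,1,1,1,1,1,1,1,1,2).

Computing H_k = (kernel of ∂_k) / (image of ∂_{k+1}):

  H_0: rank C_0 − rank ∂_1 = 7 − 6 = 1, and the invariant factors of ∂_1 are all 1, so H_0 = Z.
  H_1: rank ker ∂_1 − rank ∂_2 = (18 − 6) − 12 = 0, and ∂_2 has invariant factor 2 > 1, so H_1 = Z/2.
  H_2: rank ker ∂_2 − rank ∂_3 = (12 − 12) − 0 = 0, and there is no ∂_3, so H_2 = 0.

As a check, the Euler characteristic is 7 − 18 + 12 = 1, which agrees with 1 − 0 + 0 = 1.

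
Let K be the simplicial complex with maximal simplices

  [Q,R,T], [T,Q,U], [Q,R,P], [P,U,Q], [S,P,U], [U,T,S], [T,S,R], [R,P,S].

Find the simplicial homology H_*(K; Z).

H_0 ≅ Z,  H_1 = 0,  H_2 ≅ Z.

Order the vertices as P < Q < R < S < T < U. Listing each simplex with vertices in this order, K has dimension 2 with simplices:

  0-simplices (6): P, Q, R, S, T, U
  1-simplices (12): PQ, PR, PS, PU, QR, QT, QU, RS, RT, ST, SU, TU
  2-simplices (8): PQR, PQU, PRS, PSU, QRT, QTU, RST, STU

so the chain groups are C_0 ≅ Z^6, C_1 ≅ Z^12, C_2 ≅ Z^8.

∂_1: C_1 → C_0 maps an edge to its endpoints' difference, ∂[p,q] = q − p. For instance
  ∂PS = S − P.
This gives a 6×12 integer matrix of rank 5; reducing to Smith normal form yields diagonal entries (1,1,1,1,1).

The boundary map ∂_2: C_2 → C_1 sends each 2-simplex [p,q,r] to [q,r] − [p,r] + [p,q]. For instance
  ∂PQU = QU − PU + PQ,
  ∂PQR = QR − PR + PQ.
As a 12×8 matrix over Z this has rank 7, with invariant factors (1,1,1,1,1,1,1).

Reading off H_k = ker ∂_k / im ∂_{k+1}:

  H_0: rank C_0 − rank ∂_1 = 6 − 5 = 1, and the invariant factors of ∂_1 are all 1, so H_0 = Z.
  H_1: rank ker ∂_1 − rank ∂_2 = (12 − 5) − 7 = 0, and the invariant factors of ∂_2 are all 1, so H_1 = 0.
  H_2: rank ker ∂_2 − rank ∂_3 = (8 − 7) − 0 = 1, and there is no ∂_3, so H_2 = Z.

(K is a triangulation of the 2-sphere S^2.)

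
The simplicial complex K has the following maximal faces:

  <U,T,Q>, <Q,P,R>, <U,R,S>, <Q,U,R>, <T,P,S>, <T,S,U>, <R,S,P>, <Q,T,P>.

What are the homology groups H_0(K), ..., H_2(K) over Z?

H_0 = Z,  H_1 = 0,  H_2 = Z.

We work with the vertex ordering P < Q < R < S < T < U. The simplices of K, each written with vertices in increasing order, are:

  0-simplices (6): P, Q, R, S, T, U
  1-simplices (12): PQ, PR, PS, PT, QR, QT, QU, RS, RU, ST, SU, TU
  2-simplices (8): PQR, PQT, PRS, PST, QRU, QTU, RSU, STU

so the chain groups are C_0 ≅ Z^6, C_1 ≅ Z^12, C_2 ≅ Z^8.

Boundary ∂_1: C_1 → C_0 maps an edge to its endpoints' difference, ∂[p,q] = q − p.
This gives a 6×12 integer matrix of rank 5; reducing to Smith normal form yields diagonal entries (1,1,1,1,1).

Boundary ∂_2: C_2 → C_1 acts by ∂[p,q,r] = [q,r] − [p,r] + [p,q]. For instance
  ∂STU = TU − SU + ST,
  ∂PQT = QT − PT + PQ.
This gives a 12×8 integer matrix of rank 7; reducing to Smith normal form yields diagonal entries (1,1,1,1,1,1,1).

Computing H_k = (kernel of ∂_k) / (image of ∂_{k+1}):

  H_0: rank C_0 − rank ∂_1 = 6 − 5 = 1, and the invariant factors of ∂_1 are all 1, so H_0 = Z.
  H_1: rank ker ∂_1 − rank ∂_2 = (12 − 5) − 7 = 0, and the invariant factors of ∂_2 are all 1, so H_1 = 0.
  H_2: rank ker ∂_2 − rank ∂_3 = (8 − 7) − 0 = 1, and there is no ∂_3, so H_2 = Z.

As a check, the Euler characteristic is 6 − 12 + 8 = 2, which agrees with 1 − 0 + 1 = 2.
(K is a triangulation of the 2-sphere S^2.)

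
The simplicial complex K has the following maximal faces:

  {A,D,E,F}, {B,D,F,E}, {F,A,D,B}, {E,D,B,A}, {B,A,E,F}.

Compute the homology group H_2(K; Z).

H_2 ≅ 0.

We work with the vertex ordering A < B < D < E < F. The simplices of K, each written with vertices in increasing order, are:

  0-simplices (5): A, B, D, E, F
  1-simplices (10): AB, AD, AE, AF, BD, BE, BF, DE, DF, EF
  2-simplices (10): ABD, ABE, ABF, ADE, ADF, AEF, BDE, BDF, BEF, DEF
  3-simplices (5): ABDE, ABDF, ABEF, ADEF, BDEF

Hence C_0 ≅ Z^5, C_1 ≅ Z^10, C_2 ≅ Z^10, C_3 ≅ Z^5.

The boundary map ∂_1: C_1 → C_0 maps an edge to its endpoints' difference, ∂[p,q] = q − p. For instance
  ∂DF = F − D.
The 5×10 boundary matrix has rank 4 and Smith normal form diag(1,1,1,1).

The boundary map ∂_2: C_2 → C_1 sends each 2-simplex [p,q,r] to [q,r] − [p,r] + [p,q]. For instance
  ∂BDF = DF − BF + BD,
  ∂DEF = EF − DF + DE.
This gives a 10×10 integer matrix of rank 6; reducing to Smith normal form yields diagonal entries (1,1,1,1,1,1).

Boundary ∂_3: C_3 → C_2 sends each 3-simplex σ to the alternating sum Σ_i (−1)^i (σ with its i-th vertex removed). For instance
  ∂ABDF = BDF − ADF + ABF − ABD,
  ∂ADEF = DEF − AEF + ADF − ADE.
The 10×5 boundary matrix has rank 4 and Smith normal form diag(1,1,1,1).

Now H_k = ker ∂_k / im ∂_{k+1}, so:

  H_2: rank ker ∂_2 − rank ∂_3 = (10 − 6) − 4 = 0, and the invariant factors of ∂_3 are all 1, so H_2 = 0.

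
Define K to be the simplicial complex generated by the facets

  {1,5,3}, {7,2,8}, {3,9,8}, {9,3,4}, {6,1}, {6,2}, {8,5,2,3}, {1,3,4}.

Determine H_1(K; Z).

Take the total order 1 < 2 < 3 < 4 < 5 < 6 < 7 < 8 < 9 on the vertex set. Then K (dimension 3) consists of the simplices:

  0-simplices (9): [1], [2], [3], [4], [5], [6], [7], [8], [9]
  1-simplices (17): [1,3], [1,4], [1,5], [1,6], [2,3], [2,5], [2,6], [2,7], [2,8], [3,4], [3,5], [3,8], [3,9], [4,9], [5,8], [7,8], [8,9]
  2-simplices (9): [1,3,4], [1,3,5], [2,3,5], [2,3,8], [2,5,8], [2,7,8], [3,4,9], [3,5,8], [3,8,9]
  3-simplices (1): [2,3,5,8]

giving chain groups C_0 ≅ Z^9, C_1 ≅ Z^17, C_2 ≅ Z^9, C_3 ≅ Z^1.

The boundary map ∂_1: C_1 → C_0 maps an edge to its endpoints' difference, ∂[p,q] = q − p. For instance
  ∂[3,4] = [4] − [3].
The 9×17 boundary matrix has rank 8 and Smith normal form diag(1,1,1,1,1,1,1,1).

The boundary map ∂_2: C_2 → C_1 acts by ∂[p,q,r] = [q,r] − [p,r] + [p,q]. For instance
  ∂[3,8,9] = [8,9] − [3,9] + [3,8],
  ∂[3,5,8] = [5,8] − [3,8] + [3,5].
This gives a 17×9 integer matrix of rank 8; reducing to Smith normal form yields diagonal entries (1,1,1,1,1,1,1,1).

Boundary ∂_3: C_3 → C_2 sends each 3-simplex σ to the alternating sum Σ_i (−1)^i (σ with its i-th vertex removed). For instance
  ∂[2,3,5,8] = [3,5,8] − [2,5,8] + [2,3,8] − [2,3,5].
This gives a 9×1 integer matrix of rank 1; reducing to Smith normal form yields diagonal entries (1).

Reading off H_k = ker ∂_k / im ∂_{k+1}:

  H_1: rank ker ∂_1 − rank ∂_2 = (17 − 8) − 8 = 1, and the invariant factors of ∂_2 are all 1, so H_1 ≅ Z.

H_1 ≅ Z.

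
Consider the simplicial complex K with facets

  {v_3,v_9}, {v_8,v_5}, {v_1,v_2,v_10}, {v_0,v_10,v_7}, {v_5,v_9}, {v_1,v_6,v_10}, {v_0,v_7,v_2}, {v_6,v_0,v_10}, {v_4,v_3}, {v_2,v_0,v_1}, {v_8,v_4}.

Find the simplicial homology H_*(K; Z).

We work with the vertex ordering v_0 < v_1 < v_2 < v_3 < v_4 < v_5 < v_6 < v_7 < v_8 < v_9 < v_10. The simplices of K, each written with vertices in increasing order, are:

  0-simplices (11): [v_0], [v_1], [v_2], [v_3], [v_4], [v_5], [v_6], [v_7], [v_8], [v_9], [v_10]
  1-simplices (17): (17 of them)
  2-simplices (6): [v_0,v_1,v_2], [v_0,v_2,v_7], [v_0,v_6,v_10], [v_0,v_7,v_10], [v_1,v_2,v_10], [v_1,v_6,v_10]

giving chain groups C_0 ≅ Z^11, C_1 ≅ Z^17, C_2 ≅ Z^6.

The boundary map ∂_1: C_1 → C_0 maps an edge to its endpoints' difference, ∂[p,q] = q − p. For instance
  ∂[v_0,v_2] = [v_2] − [v_0].
The 11×17 boundary matrix has rank 9 and Smith normal form diag(1,1,1,1,1,1,1,1,1).

∂_2: C_2 → C_1 sends each 2-simplex [p,q,r] to [q,r] − [p,r] + [p,q]. For instance
  ∂[v_1,v_2,v_10] = [v_2,v_10] − [v_1,v_10] + [v_1,v_2],
  ∂[v_1,v_6,v_10] = [v_6,v_10] − [v_1,v_10] + [v_1,v_6].
As a 17×6 matrix over Z this has rank 6, with invariant factors (1,1,1,1,1,1).

Now H_k = ker ∂_k / im ∂_{k+1}, so:

  H_0: rank C_0 − rank ∂_1 = 11 − 9 = 2, and the invariant factors of ∂_1 are all 1, so H_0 = Z^2.
  H_1: rank ker ∂_1 − rank ∂_2 = (17 − 9) − 6 = 2, and the invariant factors of ∂_2 are all 1, so H_1 = Z^2.
  H_2: rank ker ∂_2 − rank ∂_3 = (6 − 6) − 0 = 0, and there is no ∂_3, so H_2 = 0.

H_0 = Z^2,  H_1 = Z^2,  H_2 = 0.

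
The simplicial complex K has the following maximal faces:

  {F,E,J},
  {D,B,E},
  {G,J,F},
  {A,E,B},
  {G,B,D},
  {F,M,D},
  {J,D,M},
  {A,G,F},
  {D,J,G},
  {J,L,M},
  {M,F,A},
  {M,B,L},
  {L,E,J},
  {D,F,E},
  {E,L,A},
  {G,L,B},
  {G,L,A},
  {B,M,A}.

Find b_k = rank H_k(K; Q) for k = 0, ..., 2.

b_0 = 1, b_1 = 1, b_2 = 0.

Take the total order A < B < D < E < F < G < J < L < M on the vertex set. Then K (dimension 2) consists of the simplices:

  0-simplices (9): A, B, D, E, F, G, J, L, M
  1-simplices (27): AB, AE, AF, AG, AL, AM, BD, BE, BG, BL, BM, DE, DF, DG, DJ, DM, EF, EJ, EL, FG, FJ, FM, GJ, GL, JL, JM, LM
  2-simplices (18): ABE, ABM, AEL, AFG, AFM, AGL, BDE, BDG, BGL, BLM, DEF, DFM, DGJ, DJM, EFJ, EJL, FGJ, JLM

giving chain groups C_0 ≅ Z^9, C_1 ≅ Z^27, C_2 ≅ Z^18.

The boundary map ∂_1: C_1 → C_0 maps an edge to its endpoints' difference, ∂[p,q] = q − p. For instance
  ∂AB = B − A.
This gives a 9×27 integer matrix of rank 8; reducing to Smith normal form yields diagonal entries (1,1,1,1,1,1,1,1).

Boundary ∂_2: C_2 → C_1 maps a triangle to the signed sum of its edges. For instance
  ∂BLM = LM − BM + BL,
  ∂EJL = JL − EL + EJ.
The resulting 27×18 matrix has rank 18, and its Smith normal form has invariant factors (1,1,1,1,1,1,1,1,1,1,1,1,1,1,1,1,1,2).

Reading off H_k = ker ∂_k / im ∂_{k+1}:

  H_0: rank C_0 − rank ∂_1 = 9 − 8 = 1, and the invariant factors of ∂_1 are all 1, so H_0 = Z.
  H_1: rank ker ∂_1 − rank ∂_2 = (27 − 8) − 18 = 1, and ∂_2 has invariant factor 2 > 1, so H_1 = Z ⊕ Z/2.
  H_2: rank ker ∂_2 − rank ∂_3 = (18 − 18) − 0 = 0, and there is no ∂_3, so H_2 = 0.

Hence the Betti numbers are b_0 = 1, b_1 = 1, b_2 = 0.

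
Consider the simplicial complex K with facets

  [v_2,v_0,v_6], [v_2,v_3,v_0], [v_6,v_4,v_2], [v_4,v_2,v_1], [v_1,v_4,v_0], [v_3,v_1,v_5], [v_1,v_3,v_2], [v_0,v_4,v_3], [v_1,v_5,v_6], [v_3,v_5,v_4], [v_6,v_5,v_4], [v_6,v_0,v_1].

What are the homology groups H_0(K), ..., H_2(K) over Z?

H_0 ≅ Z,  H_1 ≅ Z/2,  H_2 = 0.

Take the total order v_0 < v_1 < v_2 < v_3 < v_4 < v_5 < v_6 on the vertex set. Then K (dimension 2) consists of the simplices:

  0-simplices (7): [v_0], [v_1], [v_2], [v_3], [v_4], [v_5], [v_6]
  1-simplices (18): (18 of them)
  2-simplices (12): (12 of them)

Hence C_0 ≅ Z^7, C_1 ≅ Z^18, C_2 ≅ Z^12.

The boundary map ∂_1: C_1 → C_0 sends each edge [p,q] (with p < q) to q − p. For instance
  ∂[v_3,v_5] = [v_5] − [v_3].
The 7×18 boundary matrix has rank 6 and Smith normal form diag(1,1,1,1,1,1).

∂_2: C_2 → C_1 maps a triangle to the signed sum of its edges. For instance
  ∂[v_0,v_3,v_4] = [v_3,v_4] − [v_0,v_4] + [v_0,v_3],
  ∂[v_0,v_1,v_6] = [v_1,v_6] − [v_0,v_6] + [v_0,v_1].
As a 18×12 matrix over Z this has rank 12, with invariant factors (1,1,1,1,1,1,1,1,1,1,1,2).

Now H_k = ker ∂_k / im ∂_{k+1}, so:

  H_0: rank C_0 − rank ∂_1 = 7 − 6 = 1, and the invariant factors of ∂_1 are all 1, so H_0 ≅ Z.
  H_1: rank ker ∂_1 − rank ∂_2 = (18 − 6) − 12 = 0, and ∂_2 has invariant factor 2 > 1, so H_1 ≅ Z/2.
  H_2: rank ker ∂_2 − rank ∂_3 = (12 − 12) − 0 = 0, and there is no ∂_3, so H_2 ≅ 0.

(K is a triangulation of the real projective plane RP^2.)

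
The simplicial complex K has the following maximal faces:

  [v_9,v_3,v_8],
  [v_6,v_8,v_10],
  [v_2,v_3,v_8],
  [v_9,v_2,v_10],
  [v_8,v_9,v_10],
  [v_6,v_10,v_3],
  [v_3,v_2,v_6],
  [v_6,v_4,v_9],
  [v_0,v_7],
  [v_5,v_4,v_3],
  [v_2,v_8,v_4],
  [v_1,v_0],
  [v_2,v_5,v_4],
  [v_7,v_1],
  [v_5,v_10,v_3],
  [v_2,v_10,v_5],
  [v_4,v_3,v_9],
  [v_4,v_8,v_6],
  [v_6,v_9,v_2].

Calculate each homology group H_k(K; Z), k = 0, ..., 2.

H_0 = Z^2,  H_1 = Z^3,  H_2 = Z.

Take the total order v_0 < v_1 < v_2 < v_3 < v_4 < v_5 < v_6 < v_7 < v_8 < v_9 < v_10 on the vertex set. Then K (dimension 2) consists of the simplices:

  0-simplices (11): [v_0], [v_1], [v_2], [v_3], [v_4], [v_5], [v_6], [v_7], [v_8], [v_9], [v_10]
  1-simplices (27): (27 of them)
  2-simplices (16): (16 of them)

giving chain groups C_0 ≅ Z^11, C_1 ≅ Z^27, C_2 ≅ Z^16.

∂_1: C_1 → C_0 is given by ∂[p,q] = [q] − [p]. For instance
  ∂[v_9,v_10] = [v_10] − [v_9].
The 11×27 boundary matrix has rank 9 and Smith normal form diag(1,1,1,1,1,1,1,1,1).

∂_2: C_2 → C_1 sends each 2-simplex [p,q,r] to [q,r] − [p,r] + [p,q]. For instance
  ∂[v_6,v_8,v_10] = [v_8,v_10] − [v_6,v_10] + [v_6,v_8],
  ∂[v_2,v_9,v_10] = [v_9,v_10] − [v_2,v_10] + [v_2,v_9].
As a 27×16 matrix over Z this has rank 15, with invariant factors (1,1,1,1,1,1,1,1,1,1,1,1,1,1,1).

Reading off H_k = ker ∂_k / im ∂_{k+1}:

  H_0: rank C_0 − rank ∂_1 = 11 − 9 = 2, and the invariant factors of ∂_1 are all 1, so H_0 ≅ Z^2.
  H_1: rank ker ∂_1 − rank ∂_2 = (27 − 9) − 15 = 3, and the invariant factors of ∂_2 are all 1, so H_1 ≅ Z^3.
  H_2: rank ker ∂_2 − rank ∂_3 = (16 − 15) − 0 = 1, and there is no ∂_3, so H_2 ≅ Z.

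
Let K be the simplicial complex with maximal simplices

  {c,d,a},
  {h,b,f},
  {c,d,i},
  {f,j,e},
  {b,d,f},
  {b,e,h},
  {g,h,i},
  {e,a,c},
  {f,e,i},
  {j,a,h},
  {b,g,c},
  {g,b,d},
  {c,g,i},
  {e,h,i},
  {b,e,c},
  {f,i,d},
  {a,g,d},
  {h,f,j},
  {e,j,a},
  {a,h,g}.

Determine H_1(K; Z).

H_1 ≅ Z ⊕ Z/2Z.

Take the total order a < b < c < d < e < f < g < h < i < j on the vertex set. Then K (dimension 2) consists of the simplices:

  0-simplices (10): a, b, c, d, e, f, g, h, i, j
  1-simplices (30): ac, ad, ae, ag, ah, aj, bc, bd, be, bf, bg, bh, cd, ce, cg, ci, df, dg, di, ef, eh, ei, ej, fh, fi, fj, gh, gi, hi, hj
  2-simplices (20): acd, ace, adg, aej, agh, ahj, bce, bcg, bdf, bdg, beh, bfh, cdi, cgi, dfi, efi, efj, ehi, fhj, ghi

so the chain groups are C_0 ≅ Z^10, C_1 ≅ Z^30, C_2 ≅ Z^20.

Boundary ∂_1: C_1 → C_0 sends each edge [p,q] (with p < q) to q − p. For instance
  ∂ce = e − c.
The 10×30 boundary matrix has rank 9 and Smith normal form diag(1,1,1,1,1,1,1,1,1).

Boundary ∂_2: C_2 → C_1 acts by ∂[p,q,r] = [q,r] − [p,r] + [p,q]. For instance
  ∂ahj = hj − aj + ah,
  ∂bce = ce − be + bc.
The 30×20 boundary matrix has rank 20 and Smith normal form diag(1,1,1,1,1,1,1,1,1,1,1,1,1,1,1,1,1,1,1,2).

Computing H_k = (kernel of ∂_k) / (image of ∂_{k+1}):

  H_1: rank ker ∂_1 − rank ∂_2 = (30 − 9) − 20 = 1, and ∂_2 has invariant factor 2 > 1, so H_1 ≅ Z ⊕ Z/2Z.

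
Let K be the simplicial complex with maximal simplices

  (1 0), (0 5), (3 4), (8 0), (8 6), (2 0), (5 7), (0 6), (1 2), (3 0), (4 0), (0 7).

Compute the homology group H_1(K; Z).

K has 9 vertices, 12 edges.
rank ∂_1 = 8, rank ∂_2 = 0 ⇒ b_1 = 12 − 8 − 0 = 4. So H_1 = Z^4.

H_1 = Z^4.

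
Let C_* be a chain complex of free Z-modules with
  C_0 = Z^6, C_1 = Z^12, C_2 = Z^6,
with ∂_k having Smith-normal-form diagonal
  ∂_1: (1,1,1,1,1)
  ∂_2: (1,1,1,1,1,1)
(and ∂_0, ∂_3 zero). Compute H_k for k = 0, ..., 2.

H_0: b_0 = 6 − 0 − 5 = 1; torsion from ∂_1 factors > 1: none. So H_0 = Z.
H_1: b_1 = 12 − 5 − 6 = 1; torsion from ∂_2 factors > 1: none. So H_1 = Z.
H_2: b_2 = 6 − 6 − 0 = 0; torsion from ∂_3 factors > 1: none. So H_2 = 0.

H_0 = Z,  H_1 = Z,  H_2 = 0.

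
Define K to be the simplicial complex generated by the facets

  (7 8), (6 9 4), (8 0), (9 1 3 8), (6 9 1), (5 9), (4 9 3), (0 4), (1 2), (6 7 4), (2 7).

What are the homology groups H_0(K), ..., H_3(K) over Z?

Take the total order 0 < 1 < 2 < 3 < 4 < 5 < 6 < 7 < 8 < 9 on the vertex set. Then K (dimension 3) consists of the simplices:

  0-simplices (10): [0], [1], [2], [3], [4], [5], [6], [7], [8], [9]
  1-simplices (19): [0,4], [0,8], [1,2], [1,3], [1,6], [1,8], [1,9], [2,7], [3,4], [3,8], [3,9], [4,6], [4,7], [4,9], [5,9], [6,7], [6,9], [7,8], [8,9]
  2-simplices (8): [1,3,8], [1,3,9], [1,6,9], [1,8,9], [3,4,9], [3,8,9], [4,6,7], [4,6,9]
  3-simplices (1): [1,3,8,9]

giving chain groups C_0 ≅ Z^10, C_1 ≅ Z^19, C_2 ≅ Z^8, C_3 ≅ Z^1.

∂_1: C_1 → C_0 is given by ∂[p,q] = [q] − [p]. For instance
  ∂[3,4] = [4] − [3].
The resulting 10×19 matrix has rank 9, and its Smith normal form has invariant factors (1,1,1,1,1,1,1,1,1).

∂_2: C_2 → C_1 maps a triangle to the signed sum of its edges. For instance
  ∂[1,3,9] = [3,9] − [1,9] + [1,3],
  ∂[1,3,8] = [3,8] − [1,8] + [1,3].
This gives a 19×8 integer matrix of rank 7; reducing to Smith normal form yields diagonal entries (1,1,1,1,1,1,1).

Boundary ∂_3: C_3 → C_2 sends each 3-simplex σ to the alternating sum Σ_i (−1)^i (σ with its i-th vertex removed). For instance
  ∂[1,3,8,9] = [3,8,9] − [1,8,9] + [1,3,9] − [1,3,8].
The 8×1 boundary matrix has rank 1 and Smith normal form diag(1).

From H_k ≅ ker(∂_k) / im(∂_{k+1}) we obtain:

  H_0: rank C_0 − rank ∂_1 = 10 − 9 = 1, and the invariant factors of ∂_1 are all 1, so H_0 = Z.
  H_1: rank ker ∂_1 − rank ∂_2 = (19 − 9) − 7 = 3, and the invariant factors of ∂_2 are all 1, so H_1 = Z^3.
  H_2: rank ker ∂_2 − rank ∂_3 = (8 − 7) − 1 = 0, and the invariant factors of ∂_3 are all 1, so H_2 = 0.
  H_3: rank ker ∂_3 − rank ∂_4 = (1 − 1) − 0 = 0, and there is no ∂_4, so H_3 = 0.

H_0 ≅ Z,  H_1 ≅ Z^3,  H_2 = 0,  H_3 = 0.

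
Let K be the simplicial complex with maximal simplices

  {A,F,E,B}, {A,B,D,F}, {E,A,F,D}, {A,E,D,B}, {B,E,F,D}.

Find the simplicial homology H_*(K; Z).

H_0 ≅ Z,  H_1 = 0,  H_2 = 0,  H_3 ≅ Z.

We work with the vertex ordering A < B < D < E < F. The simplices of K, each written with vertices in increasing order, are:

  0-simplices (5): A, B, D, E, F
  1-simplices (10): AB, AD, AE, AF, BD, BE, BF, DE, DF, EF
  2-simplices (10): ABD, ABE, ABF, ADE, ADF, AEF, BDE, BDF, BEF, DEF
  3-simplices (5): ABDE, ABDF, ABEF, ADEF, BDEF

so the chain groups are C_0 ≅ Z^5, C_1 ≅ Z^10, C_2 ≅ Z^10, C_3 ≅ Z^5.

The boundary map ∂_1: C_1 → C_0 maps an edge to its endpoints' difference, ∂[p,q] = q − p.
The 5×10 boundary matrix has rank 4 and Smith normal form diag(1,1,1,1).

The boundary map ∂_2: C_2 → C_1 maps a triangle to the signed sum of its edges. For instance
  ∂BEF = EF − BF + BE,
  ∂BDE = DE − BE + BD.
As a 10×10 matrix over Z this has rank 6, with invariant factors (1,1,1,1,1,1).

Boundary ∂_3: C_3 → C_2 sends each 3-simplex σ to the alternating sum Σ_i (−1)^i (σ with its i-th vertex removed). For instance
  ∂ABDF = BDF − ADF + ABF − ABD,
  ∂BDEF = DEF − BEF + BDF − BDE.
The 10×5 boundary matrix has rank 4 and Smith normal form diag(1,1,1,1).

Now H_k = ker ∂_k / im ∂_{k+1}, so:

  H_0: rank C_0 − rank ∂_1 = 5 − 4 = 1, and the invariant factors of ∂_1 are all 1, so H_0 ≅ Z.
  H_1: rank ker ∂_1 − rank ∂_2 = (10 − 4) − 6 = 0, and the invariant factors of ∂_2 are all 1, so H_1 ≅ 0.
  H_2: rank ker ∂_2 − rank ∂_3 = (10 − 6) − 4 = 0, and the invariant factors of ∂_3 are all 1, so H_2 ≅ 0.
  H_3: rank ker ∂_3 − rank ∂_4 = (5 − 4) − 0 = 1, and there is no ∂_4, so H_3 ≅ Z.

As a check, the Euler characteristic is 5 − 10 + 10 − 5 = 0, which agrees with 1 − 0 + 0 − 1 = 0.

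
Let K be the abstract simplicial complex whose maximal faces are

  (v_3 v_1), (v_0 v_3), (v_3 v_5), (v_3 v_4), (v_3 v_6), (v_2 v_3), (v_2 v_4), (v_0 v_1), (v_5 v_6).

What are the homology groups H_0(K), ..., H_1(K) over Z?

Fix the vertex order v_0 < v_1 < v_2 < v_3 < v_4 < v_5 < v_6 and write every simplex with vertices in increasing order. Then dim K = 1 and the simplices of K are:

  0-simplices (7): [v_0], [v_1], [v_2], [v_3], [v_4], [v_5], [v_6]
  1-simplices (9): [v_0,v_1], [v_0,v_3], [v_1,v_3], [v_2,v_3], [v_2,v_4], [v_3,v_4], [v_3,v_5], [v_3,v_6], [v_5,v_6]

giving chain groups C_0 ≅ Z^7, C_1 ≅ Z^9.

Boundary ∂_1: C_1 → C_0 maps an edge to its endpoints' difference, ∂[p,q] = q − p.
This gives a 7×9 integer matrix of rank 6; reducing to Smith normal form yields diagonal entries (1,1,1,1,1,1).

From H_k ≅ ker(∂_k) / im(∂_{k+1}) we obtain:

  H_0: rank C_0 − rank ∂_1 = 7 − 6 = 1, and the invariant factors of ∂_1 are all 1, so H_0 ≅ Z.
  H_1: rank ker ∂_1 − rank ∂_2 = (9 − 6) − 0 = 3, and there is no ∂_2, so H_1 ≅ Z^3.

(K is a triangulation of a wedge of 3 circles.)

H_0 = Z,  H_1 = Z^3.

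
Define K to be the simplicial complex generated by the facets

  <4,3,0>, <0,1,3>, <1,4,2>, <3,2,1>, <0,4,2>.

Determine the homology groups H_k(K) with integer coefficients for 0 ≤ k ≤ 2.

H_0 ≅ Z,  H_1 ≅ Z,  H_2 = 0.

We work with the vertex ordering 0 < 1 < 2 < 3 < 4. The simplices of K, each written with vertices in increasing order, are:

  0-simplices (5): [0], [1], [2], [3], [4]
  1-simplices (10): [0,1], [0,2], [0,3], [0,4], [1,2], [1,3], [1,4], [2,3], [2,4], [3,4]
  2-simplices (5): [0,1,3], [0,2,4], [0,3,4], [1,2,3], [1,2,4]

Hence C_0 ≅ Z^5, C_1 ≅ Z^10, C_2 ≅ Z^5.

The boundary map ∂_1: C_1 → C_0 maps an edge to its endpoints' difference, ∂[p,q] = q − p.
The resulting 5×10 matrix has rank 4, and its Smith normal form has invariant factors (1,1,1,1).

∂_2: C_2 → C_1 acts by ∂[p,q,r] = [q,r] − [p,r] + [p,q]. For instance
  ∂[1,2,3] = [2,3] − [1,3] + [1,2],
  ∂[0,3,4] = [3,4] − [0,4] + [0,3].
As a 10×5 matrix over Z this has rank 5, with invariant factors (1,1,1,1,1).

Computing H_k = (kernel of ∂_k) / (image of ∂_{k+1}):

  H_0: rank C_0 − rank ∂_1 = 5 − 4 = 1, and the invariant factors of ∂_1 are all 1, so H_0 = Z.
  H_1: rank ker ∂_1 − rank ∂_2 = (10 − 4) − 5 = 1, and the invariant factors of ∂_2 are all 1, so H_1 = Z.
  H_2: rank ker ∂_2 − rank ∂_3 = (5 − 5) − 0 = 0, and there is no ∂_3, so H_2 = 0.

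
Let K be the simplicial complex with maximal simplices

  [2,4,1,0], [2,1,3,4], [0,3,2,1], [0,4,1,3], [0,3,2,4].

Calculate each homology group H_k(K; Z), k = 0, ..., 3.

K has 5 vertices, 10 edges, 10 triangles, 5 3-simplices.
rank ∂_0 = 0, rank ∂_1 = 4 ⇒ b_0 = 5 − 0 − 4 = 1; all invariant factors of ∂_1 are 1 so no torsion. So H_0 ≅ Z.
rank ∂_1 = 4, rank ∂_2 = 6 ⇒ b_1 = 10 − 4 − 6 = 0; all invariant factors of ∂_2 are 1 so no torsion. So H_1 ≅ 0.
rank ∂_2 = 6, rank ∂_3 = 4 ⇒ b_2 = 10 − 6 − 4 = 0; all invariant factors of ∂_3 are 1 so no torsion. So H_2 ≅ 0.
rank ∂_3 = 4, rank ∂_4 = 0 ⇒ b_3 = 5 − 4 − 0 = 1. So H_3 ≅ Z.

H_0 = Z,  H_1 = 0,  H_2 = 0,  H_3 = Z.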